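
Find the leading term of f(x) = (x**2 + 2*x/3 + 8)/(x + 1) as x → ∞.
x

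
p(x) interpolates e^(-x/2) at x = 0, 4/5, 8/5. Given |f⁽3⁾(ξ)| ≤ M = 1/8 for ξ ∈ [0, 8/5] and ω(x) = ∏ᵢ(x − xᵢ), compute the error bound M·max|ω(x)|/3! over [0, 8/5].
8*sqrt(3)/3375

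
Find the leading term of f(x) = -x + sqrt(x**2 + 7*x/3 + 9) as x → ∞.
7/6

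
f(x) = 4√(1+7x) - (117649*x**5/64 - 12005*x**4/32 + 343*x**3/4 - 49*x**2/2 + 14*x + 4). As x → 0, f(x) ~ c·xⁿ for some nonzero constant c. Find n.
6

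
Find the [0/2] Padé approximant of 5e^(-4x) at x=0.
5/(8*x**2 + 4*x + 1)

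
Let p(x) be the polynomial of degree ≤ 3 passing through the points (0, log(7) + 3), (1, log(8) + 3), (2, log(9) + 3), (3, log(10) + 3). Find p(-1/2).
log(441*2**(1/8)*3**(5/8)*5**(11/16)*7**(3/16)/640) + 3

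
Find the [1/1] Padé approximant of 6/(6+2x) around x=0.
1/(x/3 + 1)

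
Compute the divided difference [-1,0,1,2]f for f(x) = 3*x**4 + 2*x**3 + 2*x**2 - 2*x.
8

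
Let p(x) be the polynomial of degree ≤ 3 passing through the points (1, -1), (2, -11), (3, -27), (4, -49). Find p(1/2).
7/4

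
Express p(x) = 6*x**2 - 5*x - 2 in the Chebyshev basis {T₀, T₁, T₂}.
T₀ + (-5)T₁ + (3)T₂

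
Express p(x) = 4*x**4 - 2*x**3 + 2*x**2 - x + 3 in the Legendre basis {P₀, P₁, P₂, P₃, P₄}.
(67/15)P₀ + (-11/5)P₁ + (76/21)P₂ + (-4/5)P₃ + (32/35)P₄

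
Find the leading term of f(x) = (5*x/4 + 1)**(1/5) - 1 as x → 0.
x/4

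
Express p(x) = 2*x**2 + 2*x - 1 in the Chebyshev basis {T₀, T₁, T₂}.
(2)T₁ + T₂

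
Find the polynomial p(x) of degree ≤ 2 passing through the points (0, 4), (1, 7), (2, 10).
3*x + 4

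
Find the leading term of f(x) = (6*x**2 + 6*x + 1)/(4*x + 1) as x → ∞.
3*x/2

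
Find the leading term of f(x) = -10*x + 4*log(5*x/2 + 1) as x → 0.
-25*x**2/2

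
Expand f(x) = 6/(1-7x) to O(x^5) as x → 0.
6 + 42*x + 294*x**2 + 2058*x**3 + 14406*x**4 + O(x**5)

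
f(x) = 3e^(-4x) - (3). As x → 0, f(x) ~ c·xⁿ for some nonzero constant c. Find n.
1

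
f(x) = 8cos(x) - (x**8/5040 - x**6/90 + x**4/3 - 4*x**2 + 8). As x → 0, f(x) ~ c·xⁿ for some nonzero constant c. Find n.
10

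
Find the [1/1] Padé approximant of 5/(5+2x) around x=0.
1/(2*x/5 + 1)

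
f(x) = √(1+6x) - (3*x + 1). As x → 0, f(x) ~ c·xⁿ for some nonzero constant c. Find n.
2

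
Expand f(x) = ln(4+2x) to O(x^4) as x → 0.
log(4) + x/2 - x**2/8 + x**3/24 + O(x**4)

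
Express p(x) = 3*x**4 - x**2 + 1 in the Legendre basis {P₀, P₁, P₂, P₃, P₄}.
(19/15)P₀ + (22/21)P₂ + (24/35)P₄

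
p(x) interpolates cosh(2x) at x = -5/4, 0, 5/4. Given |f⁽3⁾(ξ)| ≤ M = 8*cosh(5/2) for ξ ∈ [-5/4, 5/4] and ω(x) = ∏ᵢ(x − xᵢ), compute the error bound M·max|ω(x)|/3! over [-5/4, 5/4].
125*sqrt(3)*cosh(5/2)/216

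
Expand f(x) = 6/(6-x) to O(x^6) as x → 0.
1 + x/6 + x**2/36 + x**3/216 + x**4/1296 + x**5/7776 + O(x**6)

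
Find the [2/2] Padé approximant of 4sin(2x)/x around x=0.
(8 - 56*x**2/15)/(x**2/5 + 1)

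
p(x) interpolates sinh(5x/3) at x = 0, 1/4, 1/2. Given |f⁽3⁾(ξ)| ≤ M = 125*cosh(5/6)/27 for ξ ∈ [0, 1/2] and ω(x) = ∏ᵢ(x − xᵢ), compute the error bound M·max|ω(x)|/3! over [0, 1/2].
125*sqrt(3)*cosh(5/6)/46656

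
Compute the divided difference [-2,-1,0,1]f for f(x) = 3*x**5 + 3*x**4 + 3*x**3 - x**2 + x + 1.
12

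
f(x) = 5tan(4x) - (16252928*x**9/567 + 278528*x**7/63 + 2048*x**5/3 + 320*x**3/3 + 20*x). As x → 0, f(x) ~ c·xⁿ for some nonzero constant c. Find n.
11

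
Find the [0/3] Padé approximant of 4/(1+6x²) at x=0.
4/(6*x**2 + 1)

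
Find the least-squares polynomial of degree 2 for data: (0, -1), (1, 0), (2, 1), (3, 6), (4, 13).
-5/7 + (-41/35)x + (8/7)x²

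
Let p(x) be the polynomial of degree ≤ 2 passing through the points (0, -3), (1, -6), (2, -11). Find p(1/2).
-17/4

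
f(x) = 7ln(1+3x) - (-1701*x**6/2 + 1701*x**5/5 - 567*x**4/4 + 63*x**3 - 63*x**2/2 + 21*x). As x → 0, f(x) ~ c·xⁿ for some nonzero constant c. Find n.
7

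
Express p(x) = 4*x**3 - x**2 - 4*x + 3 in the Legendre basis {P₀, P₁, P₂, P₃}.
(8/3)P₀ + (-8/5)P₁ + (-2/3)P₂ + (8/5)P₃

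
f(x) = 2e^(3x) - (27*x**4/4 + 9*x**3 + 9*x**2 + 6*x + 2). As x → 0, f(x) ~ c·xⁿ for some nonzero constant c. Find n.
5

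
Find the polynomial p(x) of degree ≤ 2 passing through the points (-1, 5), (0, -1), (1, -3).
2*x**2 - 4*x - 1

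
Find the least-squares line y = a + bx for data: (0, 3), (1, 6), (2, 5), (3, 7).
a = 18/5, b = 11/10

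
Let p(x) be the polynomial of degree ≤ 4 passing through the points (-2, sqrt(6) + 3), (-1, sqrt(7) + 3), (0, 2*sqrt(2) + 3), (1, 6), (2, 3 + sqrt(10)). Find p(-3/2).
-35*sqrt(2)/32 - 5*sqrt(10)/128 + 35*sqrt(6)/128 + 35*sqrt(7)/32 + 117/32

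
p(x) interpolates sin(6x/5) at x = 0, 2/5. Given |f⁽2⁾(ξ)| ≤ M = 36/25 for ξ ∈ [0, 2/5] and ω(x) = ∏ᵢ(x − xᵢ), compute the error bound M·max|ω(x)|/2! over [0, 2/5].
18/625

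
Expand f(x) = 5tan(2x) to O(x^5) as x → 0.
10*x + 40*x**3/3 + O(x**5)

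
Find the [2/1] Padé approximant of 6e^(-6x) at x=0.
(36*x**2 - 24*x + 6)/(2*x + 1)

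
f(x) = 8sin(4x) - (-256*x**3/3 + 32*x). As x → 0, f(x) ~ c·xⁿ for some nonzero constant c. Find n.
5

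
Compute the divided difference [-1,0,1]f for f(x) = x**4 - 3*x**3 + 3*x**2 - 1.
4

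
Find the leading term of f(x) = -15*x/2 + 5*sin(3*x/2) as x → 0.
-45*x**3/16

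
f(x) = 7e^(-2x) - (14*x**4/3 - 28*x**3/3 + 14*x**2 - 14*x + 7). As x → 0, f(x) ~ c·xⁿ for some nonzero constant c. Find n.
5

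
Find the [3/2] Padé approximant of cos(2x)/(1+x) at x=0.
(4*x**3/3 - 4*x**2/3 - x + 1)/(1 - x**2/3)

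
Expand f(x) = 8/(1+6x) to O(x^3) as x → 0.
8 - 48*x + 288*x**2 + O(x**3)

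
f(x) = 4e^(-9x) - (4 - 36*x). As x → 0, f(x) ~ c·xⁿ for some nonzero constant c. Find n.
2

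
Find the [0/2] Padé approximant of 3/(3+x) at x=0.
1/(x/3 + 1)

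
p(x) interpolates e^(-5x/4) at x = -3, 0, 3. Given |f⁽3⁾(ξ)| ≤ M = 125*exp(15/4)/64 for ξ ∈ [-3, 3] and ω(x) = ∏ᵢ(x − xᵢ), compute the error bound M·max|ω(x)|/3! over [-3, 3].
125*sqrt(3)*exp(15/4)/64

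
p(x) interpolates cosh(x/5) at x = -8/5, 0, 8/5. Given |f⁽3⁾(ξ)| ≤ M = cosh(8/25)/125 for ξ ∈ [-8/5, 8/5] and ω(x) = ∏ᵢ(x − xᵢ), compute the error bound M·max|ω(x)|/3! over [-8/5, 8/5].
512*sqrt(3)*cosh(8/25)/421875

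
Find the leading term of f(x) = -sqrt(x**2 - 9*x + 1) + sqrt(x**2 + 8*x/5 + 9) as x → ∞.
53/10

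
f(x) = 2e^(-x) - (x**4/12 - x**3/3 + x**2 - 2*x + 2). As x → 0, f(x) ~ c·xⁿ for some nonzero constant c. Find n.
5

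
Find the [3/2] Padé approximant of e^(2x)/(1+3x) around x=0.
(536*x**3/1455 + 498*x**2/485 + 147*x/97 + 1)/(-707*x**2/485 + 244*x/97 + 1)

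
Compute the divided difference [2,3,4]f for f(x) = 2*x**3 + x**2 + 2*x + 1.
19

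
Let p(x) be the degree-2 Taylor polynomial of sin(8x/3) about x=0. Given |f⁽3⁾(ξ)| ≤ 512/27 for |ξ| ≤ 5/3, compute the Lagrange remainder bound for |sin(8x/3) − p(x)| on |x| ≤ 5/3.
32000/2187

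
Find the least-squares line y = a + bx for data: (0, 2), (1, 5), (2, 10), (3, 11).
a = 11/5, b = 16/5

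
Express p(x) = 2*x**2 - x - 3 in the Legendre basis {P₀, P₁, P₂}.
(-7/3)P₀ - P₁ + (4/3)P₂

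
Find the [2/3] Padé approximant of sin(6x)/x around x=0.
(6 - 126*x**2/5)/(9*x**2/5 + 1)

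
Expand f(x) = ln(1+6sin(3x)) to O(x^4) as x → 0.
18*x - 162*x**2 + 1917*x**3 + O(x**4)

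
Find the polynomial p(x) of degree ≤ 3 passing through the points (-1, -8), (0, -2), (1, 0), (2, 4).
x**3 - 2*x**2 + 3*x - 2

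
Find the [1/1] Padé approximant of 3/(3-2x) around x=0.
1/(1 - 2*x/3)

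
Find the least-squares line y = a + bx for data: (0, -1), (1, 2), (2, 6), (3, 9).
a = -11/10, b = 17/5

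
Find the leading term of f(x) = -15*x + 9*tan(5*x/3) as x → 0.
125*x**3/9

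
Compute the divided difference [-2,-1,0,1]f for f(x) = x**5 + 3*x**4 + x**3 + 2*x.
0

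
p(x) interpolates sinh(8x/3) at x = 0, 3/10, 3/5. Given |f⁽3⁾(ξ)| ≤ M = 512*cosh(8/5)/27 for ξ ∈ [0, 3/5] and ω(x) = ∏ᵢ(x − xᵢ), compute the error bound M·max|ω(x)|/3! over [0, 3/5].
64*sqrt(3)*cosh(8/5)/3375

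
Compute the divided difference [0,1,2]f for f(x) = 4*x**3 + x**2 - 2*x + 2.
13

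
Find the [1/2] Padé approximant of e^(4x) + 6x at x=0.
(638*x/69 + 1)/(-32*x**2/69 - 52*x/69 + 1)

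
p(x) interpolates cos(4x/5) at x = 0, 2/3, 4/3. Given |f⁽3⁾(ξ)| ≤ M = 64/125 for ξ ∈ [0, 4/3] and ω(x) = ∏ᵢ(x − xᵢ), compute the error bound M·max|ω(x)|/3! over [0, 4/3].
512*sqrt(3)/91125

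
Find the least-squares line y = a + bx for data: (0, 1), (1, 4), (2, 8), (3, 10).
a = 11/10, b = 31/10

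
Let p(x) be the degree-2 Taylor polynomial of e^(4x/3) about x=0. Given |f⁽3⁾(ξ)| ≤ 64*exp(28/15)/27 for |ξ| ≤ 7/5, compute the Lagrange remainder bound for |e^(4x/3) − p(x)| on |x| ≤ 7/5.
10976*exp(28/15)/10125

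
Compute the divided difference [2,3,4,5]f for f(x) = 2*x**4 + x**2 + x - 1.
28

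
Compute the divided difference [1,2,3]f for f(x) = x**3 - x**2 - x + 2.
5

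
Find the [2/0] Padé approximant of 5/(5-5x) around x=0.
x**2 + x + 1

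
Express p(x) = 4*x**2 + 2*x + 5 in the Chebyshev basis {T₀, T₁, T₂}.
(7)T₀ + (2)T₁ + (2)T₂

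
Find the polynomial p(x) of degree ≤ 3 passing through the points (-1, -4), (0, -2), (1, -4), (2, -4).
x**3 - 2*x**2 - x - 2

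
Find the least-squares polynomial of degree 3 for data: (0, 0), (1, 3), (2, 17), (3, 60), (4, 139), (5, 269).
23/126 + (-425/756)x + (40/63)x² + (221/108)x³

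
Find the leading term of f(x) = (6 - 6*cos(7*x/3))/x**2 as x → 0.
49/3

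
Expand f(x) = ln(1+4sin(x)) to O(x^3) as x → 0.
4*x - 8*x**2 + O(x**3)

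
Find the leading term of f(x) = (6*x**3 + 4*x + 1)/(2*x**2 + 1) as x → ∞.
3*x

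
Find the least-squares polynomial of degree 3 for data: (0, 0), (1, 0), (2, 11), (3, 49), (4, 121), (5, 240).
1/6 + (-925/252)x + (43/42)x² + (67/36)x³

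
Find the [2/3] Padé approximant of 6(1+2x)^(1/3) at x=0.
(28*x**2/3 + 16*x + 6)/(-4*x**3/81 + 2*x**2/3 + 2*x + 1)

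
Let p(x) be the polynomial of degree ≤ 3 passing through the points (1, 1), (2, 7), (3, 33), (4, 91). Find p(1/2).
7/4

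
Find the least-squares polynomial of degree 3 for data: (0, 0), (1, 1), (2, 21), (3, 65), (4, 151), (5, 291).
-41/126 + (-673/756)x + (11/9)x² + (229/108)x³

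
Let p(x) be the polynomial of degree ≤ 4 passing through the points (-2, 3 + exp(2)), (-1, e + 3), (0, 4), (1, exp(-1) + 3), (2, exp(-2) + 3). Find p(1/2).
(-5 + 60*e + (-20*e + 3*exp(2) + 474)*exp(2))*exp(-2)/128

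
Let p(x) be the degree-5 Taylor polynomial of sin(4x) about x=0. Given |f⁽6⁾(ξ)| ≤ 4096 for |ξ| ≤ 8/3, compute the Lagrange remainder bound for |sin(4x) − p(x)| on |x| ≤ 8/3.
67108864/32805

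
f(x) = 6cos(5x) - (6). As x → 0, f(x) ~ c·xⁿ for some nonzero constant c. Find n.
2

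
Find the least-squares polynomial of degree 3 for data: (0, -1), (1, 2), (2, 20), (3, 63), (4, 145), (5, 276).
-65/63 + (-19/378)x + (23/18)x² + (53/27)x³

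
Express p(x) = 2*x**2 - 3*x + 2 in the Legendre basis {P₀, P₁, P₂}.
(8/3)P₀ + (-3)P₁ + (4/3)P₂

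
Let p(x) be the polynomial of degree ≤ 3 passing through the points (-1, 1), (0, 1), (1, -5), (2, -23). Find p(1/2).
-7/8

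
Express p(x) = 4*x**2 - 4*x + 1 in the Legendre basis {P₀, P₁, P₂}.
(7/3)P₀ + (-4)P₁ + (8/3)P₂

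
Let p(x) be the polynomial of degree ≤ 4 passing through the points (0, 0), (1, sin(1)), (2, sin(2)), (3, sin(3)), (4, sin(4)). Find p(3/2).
-5*sin(3)/32 + 3*sin(4)/128 + 15*sin(1)/32 + 45*sin(2)/64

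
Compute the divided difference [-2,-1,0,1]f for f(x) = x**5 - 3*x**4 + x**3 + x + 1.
12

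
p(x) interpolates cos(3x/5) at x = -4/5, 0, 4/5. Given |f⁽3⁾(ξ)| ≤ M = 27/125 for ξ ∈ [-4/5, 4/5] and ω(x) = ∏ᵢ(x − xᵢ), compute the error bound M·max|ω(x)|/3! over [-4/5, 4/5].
64*sqrt(3)/15625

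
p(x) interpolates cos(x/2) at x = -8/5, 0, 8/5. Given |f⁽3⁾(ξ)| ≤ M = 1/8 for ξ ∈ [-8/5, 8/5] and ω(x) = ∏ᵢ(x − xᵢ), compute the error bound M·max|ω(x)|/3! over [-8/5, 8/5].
64*sqrt(3)/3375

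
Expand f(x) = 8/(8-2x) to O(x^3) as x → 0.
1 + x/4 + x**2/16 + O(x**3)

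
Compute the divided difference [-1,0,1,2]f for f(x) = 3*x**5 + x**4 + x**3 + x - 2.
18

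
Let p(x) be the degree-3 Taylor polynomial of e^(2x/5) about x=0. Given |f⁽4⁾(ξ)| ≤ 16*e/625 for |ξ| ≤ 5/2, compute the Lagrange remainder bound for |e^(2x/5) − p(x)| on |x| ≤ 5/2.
e/24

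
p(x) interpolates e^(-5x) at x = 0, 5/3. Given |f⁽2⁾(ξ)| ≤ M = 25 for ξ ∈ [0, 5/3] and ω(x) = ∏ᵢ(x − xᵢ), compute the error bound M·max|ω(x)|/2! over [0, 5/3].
625/72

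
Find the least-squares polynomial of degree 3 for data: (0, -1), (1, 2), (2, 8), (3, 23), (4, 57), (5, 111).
-55/63 + (80/27)x + (-361/252)x² + (115/108)x³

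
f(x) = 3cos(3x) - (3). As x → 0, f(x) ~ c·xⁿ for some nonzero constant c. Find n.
2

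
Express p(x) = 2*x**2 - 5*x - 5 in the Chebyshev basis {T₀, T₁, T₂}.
(-4)T₀ + (-5)T₁ + T₂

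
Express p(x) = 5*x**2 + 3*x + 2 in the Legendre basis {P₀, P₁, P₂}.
(11/3)P₀ + (3)P₁ + (10/3)P₂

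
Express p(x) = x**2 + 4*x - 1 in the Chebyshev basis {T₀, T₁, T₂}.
(-1/2)T₀ + (4)T₁ + (1/2)T₂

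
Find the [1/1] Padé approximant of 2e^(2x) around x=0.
(2*x + 2)/(1 - x)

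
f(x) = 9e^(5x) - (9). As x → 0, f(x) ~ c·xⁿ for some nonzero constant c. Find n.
1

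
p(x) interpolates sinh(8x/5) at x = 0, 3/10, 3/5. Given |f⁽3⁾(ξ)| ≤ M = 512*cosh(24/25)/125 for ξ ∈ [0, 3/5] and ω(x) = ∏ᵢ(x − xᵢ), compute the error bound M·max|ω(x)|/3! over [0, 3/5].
64*sqrt(3)*cosh(24/25)/15625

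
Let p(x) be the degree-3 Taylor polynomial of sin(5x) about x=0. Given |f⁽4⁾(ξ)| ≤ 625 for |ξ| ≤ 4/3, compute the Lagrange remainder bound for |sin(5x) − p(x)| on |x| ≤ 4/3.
20000/243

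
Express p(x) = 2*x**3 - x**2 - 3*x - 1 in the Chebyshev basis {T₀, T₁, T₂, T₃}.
(-3/2)T₀ + (-3/2)T₁ + (-1/2)T₂ + (1/2)T₃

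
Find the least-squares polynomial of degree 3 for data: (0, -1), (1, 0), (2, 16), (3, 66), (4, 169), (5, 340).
-55/63 + (-563/378)x + (-61/63)x² + (161/54)x³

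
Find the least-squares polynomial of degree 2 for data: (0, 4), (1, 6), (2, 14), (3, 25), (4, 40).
131/35 + (57/70)x + (29/14)x²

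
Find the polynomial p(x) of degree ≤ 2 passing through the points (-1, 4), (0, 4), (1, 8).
2*x**2 + 2*x + 4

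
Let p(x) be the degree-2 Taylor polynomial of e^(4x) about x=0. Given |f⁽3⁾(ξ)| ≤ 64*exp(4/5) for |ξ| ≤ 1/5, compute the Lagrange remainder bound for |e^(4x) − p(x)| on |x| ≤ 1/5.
32*exp(4/5)/375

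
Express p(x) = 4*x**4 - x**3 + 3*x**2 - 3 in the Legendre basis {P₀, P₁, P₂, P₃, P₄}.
(-6/5)P₀ + (-3/5)P₁ + (30/7)P₂ + (-2/5)P₃ + (32/35)P₄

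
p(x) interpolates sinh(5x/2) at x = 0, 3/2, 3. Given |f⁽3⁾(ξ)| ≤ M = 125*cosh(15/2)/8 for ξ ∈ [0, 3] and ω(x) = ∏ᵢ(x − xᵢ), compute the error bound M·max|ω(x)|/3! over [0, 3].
125*sqrt(3)*cosh(15/2)/64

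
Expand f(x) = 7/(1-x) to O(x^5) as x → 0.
7 + 7*x + 7*x**2 + 7*x**3 + 7*x**4 + O(x**5)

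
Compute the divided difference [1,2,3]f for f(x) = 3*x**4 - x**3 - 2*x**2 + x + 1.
67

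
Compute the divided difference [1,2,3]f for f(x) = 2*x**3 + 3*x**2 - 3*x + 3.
15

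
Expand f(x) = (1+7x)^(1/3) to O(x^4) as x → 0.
1 + 7*x/3 - 49*x**2/9 + 1715*x**3/81 + O(x**4)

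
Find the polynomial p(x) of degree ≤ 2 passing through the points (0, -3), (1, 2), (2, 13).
3*x**2 + 2*x - 3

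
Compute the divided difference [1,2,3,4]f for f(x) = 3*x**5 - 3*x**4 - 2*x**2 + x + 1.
165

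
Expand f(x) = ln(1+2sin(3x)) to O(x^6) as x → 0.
6*x - 18*x**2 + 63*x**3 - 270*x**4 + 4941*x**5/4 + O(x**6)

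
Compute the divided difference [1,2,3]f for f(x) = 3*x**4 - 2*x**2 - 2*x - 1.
73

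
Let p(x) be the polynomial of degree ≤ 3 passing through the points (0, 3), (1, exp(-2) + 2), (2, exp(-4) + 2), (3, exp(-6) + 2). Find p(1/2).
(-5*exp(2) + 1 + 15*exp(4) + 37*exp(6))*exp(-6)/16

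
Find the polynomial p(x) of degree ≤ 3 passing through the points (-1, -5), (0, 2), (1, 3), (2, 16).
3*x**3 - 3*x**2 + x + 2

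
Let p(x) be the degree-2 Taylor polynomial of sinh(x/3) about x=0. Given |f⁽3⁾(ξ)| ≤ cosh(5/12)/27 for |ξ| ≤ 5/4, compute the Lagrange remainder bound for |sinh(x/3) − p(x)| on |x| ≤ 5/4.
125*cosh(5/12)/10368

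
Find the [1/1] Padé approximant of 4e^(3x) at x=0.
(6*x + 4)/(1 - 3*x/2)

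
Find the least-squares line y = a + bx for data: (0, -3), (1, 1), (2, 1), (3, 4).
a = -12/5, b = 21/10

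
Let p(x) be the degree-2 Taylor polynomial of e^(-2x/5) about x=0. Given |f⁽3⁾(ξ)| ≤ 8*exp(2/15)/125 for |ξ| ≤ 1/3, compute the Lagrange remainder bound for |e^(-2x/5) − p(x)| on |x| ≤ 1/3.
4*exp(2/15)/10125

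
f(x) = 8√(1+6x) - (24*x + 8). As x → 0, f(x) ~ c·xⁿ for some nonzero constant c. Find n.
2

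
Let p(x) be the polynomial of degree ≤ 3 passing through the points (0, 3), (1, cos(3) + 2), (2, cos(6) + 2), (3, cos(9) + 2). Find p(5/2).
5*cos(9)/16 - 5*cos(3)/16 + 15*cos(6)/16 + 33/16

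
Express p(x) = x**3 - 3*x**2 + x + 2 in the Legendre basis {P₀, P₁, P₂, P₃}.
P₀ + (8/5)P₁ + (-2)P₂ + (2/5)P₃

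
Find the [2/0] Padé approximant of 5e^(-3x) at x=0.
45*x**2/2 - 15*x + 5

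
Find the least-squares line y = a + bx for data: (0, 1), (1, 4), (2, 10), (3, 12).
a = 9/10, b = 39/10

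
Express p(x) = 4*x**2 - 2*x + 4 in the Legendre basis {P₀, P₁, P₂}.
(16/3)P₀ + (-2)P₁ + (8/3)P₂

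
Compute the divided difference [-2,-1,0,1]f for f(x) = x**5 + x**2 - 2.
5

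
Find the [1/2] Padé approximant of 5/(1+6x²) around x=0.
5/(6*x**2 + 1)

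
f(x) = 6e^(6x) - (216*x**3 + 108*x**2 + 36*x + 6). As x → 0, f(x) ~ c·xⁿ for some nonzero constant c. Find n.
4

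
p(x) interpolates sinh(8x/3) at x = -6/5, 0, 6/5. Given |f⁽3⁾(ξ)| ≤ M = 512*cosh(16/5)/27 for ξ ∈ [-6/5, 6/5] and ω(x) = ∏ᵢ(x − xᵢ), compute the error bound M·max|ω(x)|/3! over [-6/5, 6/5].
4096*sqrt(3)*cosh(16/5)/3375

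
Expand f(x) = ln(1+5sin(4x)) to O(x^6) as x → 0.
20*x - 200*x**2 + 7840*x**3/3 - 116800*x**4/3 + 1856128*x**5/3 + O(x**6)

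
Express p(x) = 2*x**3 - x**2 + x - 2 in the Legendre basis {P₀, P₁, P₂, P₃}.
(-7/3)P₀ + (11/5)P₁ + (-2/3)P₂ + (4/5)P₃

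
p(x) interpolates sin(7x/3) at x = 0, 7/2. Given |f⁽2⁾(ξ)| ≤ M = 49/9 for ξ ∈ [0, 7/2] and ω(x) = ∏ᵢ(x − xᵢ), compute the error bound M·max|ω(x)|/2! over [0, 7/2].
2401/288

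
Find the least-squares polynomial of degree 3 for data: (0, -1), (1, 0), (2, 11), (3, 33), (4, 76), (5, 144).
-7/6 + (-41/252)x + (41/42)x² + (35/36)x³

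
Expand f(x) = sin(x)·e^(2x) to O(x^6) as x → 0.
x + 2*x**2 + 11*x**3/6 + x**4 + 41*x**5/120 + O(x**6)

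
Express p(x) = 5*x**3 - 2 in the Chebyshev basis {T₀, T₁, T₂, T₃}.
(-2)T₀ + (15/4)T₁ + (5/4)T₃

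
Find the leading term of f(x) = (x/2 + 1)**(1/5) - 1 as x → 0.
x/10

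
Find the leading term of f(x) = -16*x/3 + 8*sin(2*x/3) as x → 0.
-32*x**3/81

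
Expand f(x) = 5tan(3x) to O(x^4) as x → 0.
15*x + 45*x**3 + O(x**4)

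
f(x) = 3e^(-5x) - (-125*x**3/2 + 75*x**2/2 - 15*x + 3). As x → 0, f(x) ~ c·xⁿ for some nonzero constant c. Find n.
4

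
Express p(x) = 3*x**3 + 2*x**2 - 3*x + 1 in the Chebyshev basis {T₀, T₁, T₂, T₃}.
(2)T₀ + (-3/4)T₁ + T₂ + (3/4)T₃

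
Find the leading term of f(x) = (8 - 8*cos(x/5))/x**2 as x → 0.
4/25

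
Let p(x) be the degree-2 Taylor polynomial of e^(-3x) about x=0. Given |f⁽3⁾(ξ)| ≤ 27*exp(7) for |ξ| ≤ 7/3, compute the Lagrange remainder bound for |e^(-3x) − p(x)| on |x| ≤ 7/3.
343*exp(7)/6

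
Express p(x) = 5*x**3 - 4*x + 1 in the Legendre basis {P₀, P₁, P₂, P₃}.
P₀ - P₁ + (2)P₃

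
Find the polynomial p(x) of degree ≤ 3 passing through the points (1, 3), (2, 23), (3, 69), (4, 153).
2*x**3 + x**2 + 3*x - 3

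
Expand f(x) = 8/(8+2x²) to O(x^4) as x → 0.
1 - x**2/4 + O(x**4)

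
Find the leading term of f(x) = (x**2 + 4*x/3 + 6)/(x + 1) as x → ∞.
x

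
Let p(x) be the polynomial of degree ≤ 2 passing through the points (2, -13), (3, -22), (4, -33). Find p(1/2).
-13/4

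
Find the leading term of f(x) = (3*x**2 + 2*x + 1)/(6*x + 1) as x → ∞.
x/2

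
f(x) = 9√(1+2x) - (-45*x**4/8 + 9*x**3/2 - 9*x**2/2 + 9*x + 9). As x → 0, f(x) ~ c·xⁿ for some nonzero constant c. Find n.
5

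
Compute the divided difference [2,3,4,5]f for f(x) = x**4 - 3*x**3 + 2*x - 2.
11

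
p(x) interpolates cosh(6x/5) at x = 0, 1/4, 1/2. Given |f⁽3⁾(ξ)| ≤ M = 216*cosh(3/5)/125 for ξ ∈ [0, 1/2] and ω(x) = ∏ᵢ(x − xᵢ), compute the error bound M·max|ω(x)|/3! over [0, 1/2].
sqrt(3)*cosh(3/5)/1000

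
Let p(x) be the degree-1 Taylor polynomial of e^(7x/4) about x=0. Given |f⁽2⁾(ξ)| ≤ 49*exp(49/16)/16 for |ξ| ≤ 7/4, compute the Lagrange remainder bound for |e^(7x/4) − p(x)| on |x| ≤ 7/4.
2401*exp(49/16)/512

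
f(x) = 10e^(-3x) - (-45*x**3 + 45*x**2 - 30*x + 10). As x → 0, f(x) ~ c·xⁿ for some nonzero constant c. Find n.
4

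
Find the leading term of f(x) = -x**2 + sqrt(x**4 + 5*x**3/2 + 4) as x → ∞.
5*x/4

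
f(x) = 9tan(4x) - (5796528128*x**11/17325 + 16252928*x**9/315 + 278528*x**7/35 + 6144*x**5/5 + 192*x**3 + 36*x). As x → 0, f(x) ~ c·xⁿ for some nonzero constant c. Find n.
13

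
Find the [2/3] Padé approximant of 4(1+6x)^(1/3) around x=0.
(56*x**2 + 32*x + 4)/(-4*x**3/3 + 6*x**2 + 6*x + 1)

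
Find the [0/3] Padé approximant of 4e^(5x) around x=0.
4/(-125*x**3/6 + 25*x**2/2 - 5*x + 1)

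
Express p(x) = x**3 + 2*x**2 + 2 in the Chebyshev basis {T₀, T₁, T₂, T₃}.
(3)T₀ + (3/4)T₁ + T₂ + (1/4)T₃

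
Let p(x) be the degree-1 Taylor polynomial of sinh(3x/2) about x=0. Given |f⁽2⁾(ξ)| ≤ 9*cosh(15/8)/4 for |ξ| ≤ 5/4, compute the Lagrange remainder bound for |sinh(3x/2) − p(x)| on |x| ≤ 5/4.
225*cosh(15/8)/128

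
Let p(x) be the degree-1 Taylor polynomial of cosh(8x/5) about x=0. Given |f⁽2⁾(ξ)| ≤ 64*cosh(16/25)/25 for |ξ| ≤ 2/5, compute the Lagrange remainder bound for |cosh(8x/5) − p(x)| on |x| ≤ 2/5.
128*cosh(16/25)/625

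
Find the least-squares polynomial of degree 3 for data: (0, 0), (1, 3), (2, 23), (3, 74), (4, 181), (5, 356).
-1/42 + (397/252)x + (-113/84)x² + (55/18)x³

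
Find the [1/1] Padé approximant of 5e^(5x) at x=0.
(25*x/2 + 5)/(1 - 5*x/2)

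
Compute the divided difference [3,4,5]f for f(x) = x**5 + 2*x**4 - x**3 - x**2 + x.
841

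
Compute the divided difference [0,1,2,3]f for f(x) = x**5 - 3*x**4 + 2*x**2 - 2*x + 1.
7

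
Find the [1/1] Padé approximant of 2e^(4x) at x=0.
(4*x + 2)/(1 - 2*x)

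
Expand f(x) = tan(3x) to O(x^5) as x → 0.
3*x + 9*x**3 + O(x**5)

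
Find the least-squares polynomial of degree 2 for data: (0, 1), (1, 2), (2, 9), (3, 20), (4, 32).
18/35 + (4/7)x + (13/7)x²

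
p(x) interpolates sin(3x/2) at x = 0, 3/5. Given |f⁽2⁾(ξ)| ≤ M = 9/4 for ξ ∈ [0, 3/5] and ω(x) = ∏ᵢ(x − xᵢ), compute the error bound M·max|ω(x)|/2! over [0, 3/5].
81/800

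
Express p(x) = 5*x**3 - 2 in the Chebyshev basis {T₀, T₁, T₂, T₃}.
(-2)T₀ + (15/4)T₁ + (5/4)T₃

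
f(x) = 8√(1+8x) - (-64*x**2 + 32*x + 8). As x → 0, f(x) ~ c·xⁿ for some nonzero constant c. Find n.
3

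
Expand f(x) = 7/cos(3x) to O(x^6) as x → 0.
7 + 63*x**2/2 + 945*x**4/8 + O(x**6)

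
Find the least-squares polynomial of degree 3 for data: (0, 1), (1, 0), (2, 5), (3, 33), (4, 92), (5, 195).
151/126 + (-1639/756)x + (-433/252)x² + (107/54)x³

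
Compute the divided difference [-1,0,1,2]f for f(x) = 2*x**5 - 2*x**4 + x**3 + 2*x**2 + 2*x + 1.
7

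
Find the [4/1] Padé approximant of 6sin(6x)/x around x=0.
1944*x**4/5 - 216*x**2 + 36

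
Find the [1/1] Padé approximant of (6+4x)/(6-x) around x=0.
(2*x/3 + 1)/(1 - x/6)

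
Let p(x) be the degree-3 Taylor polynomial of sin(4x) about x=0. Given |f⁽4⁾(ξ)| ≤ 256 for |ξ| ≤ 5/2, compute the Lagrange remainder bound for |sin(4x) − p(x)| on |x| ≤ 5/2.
1250/3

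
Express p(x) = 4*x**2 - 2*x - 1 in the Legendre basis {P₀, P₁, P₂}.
(1/3)P₀ + (-2)P₁ + (8/3)P₂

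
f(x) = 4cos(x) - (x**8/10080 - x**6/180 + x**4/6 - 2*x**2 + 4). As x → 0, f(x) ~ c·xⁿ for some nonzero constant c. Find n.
10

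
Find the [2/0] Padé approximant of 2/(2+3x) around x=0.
9*x**2/4 - 3*x/2 + 1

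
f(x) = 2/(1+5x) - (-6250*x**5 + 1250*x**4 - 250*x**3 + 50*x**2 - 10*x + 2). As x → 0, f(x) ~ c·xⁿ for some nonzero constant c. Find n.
6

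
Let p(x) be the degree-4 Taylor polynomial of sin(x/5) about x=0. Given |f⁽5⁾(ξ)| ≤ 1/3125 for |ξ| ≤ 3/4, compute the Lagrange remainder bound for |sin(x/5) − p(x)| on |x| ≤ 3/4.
81/128000000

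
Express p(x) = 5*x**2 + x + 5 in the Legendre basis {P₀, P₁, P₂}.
(20/3)P₀ + P₁ + (10/3)P₂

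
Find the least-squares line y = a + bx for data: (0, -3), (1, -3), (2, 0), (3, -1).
a = -31/10, b = 9/10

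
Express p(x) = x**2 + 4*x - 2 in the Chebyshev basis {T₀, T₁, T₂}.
(-3/2)T₀ + (4)T₁ + (1/2)T₂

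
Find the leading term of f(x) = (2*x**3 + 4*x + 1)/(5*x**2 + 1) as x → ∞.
2*x/5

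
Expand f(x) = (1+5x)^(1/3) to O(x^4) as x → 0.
1 + 5*x/3 - 25*x**2/9 + 625*x**3/81 + O(x**4)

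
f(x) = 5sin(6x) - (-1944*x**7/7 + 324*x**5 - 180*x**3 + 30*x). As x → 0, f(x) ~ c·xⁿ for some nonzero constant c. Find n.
9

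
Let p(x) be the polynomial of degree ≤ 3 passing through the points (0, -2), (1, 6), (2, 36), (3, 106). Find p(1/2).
3/8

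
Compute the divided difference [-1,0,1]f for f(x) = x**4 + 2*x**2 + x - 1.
3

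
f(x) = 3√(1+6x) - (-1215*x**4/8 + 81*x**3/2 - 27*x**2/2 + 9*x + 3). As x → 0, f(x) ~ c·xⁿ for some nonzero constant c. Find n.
5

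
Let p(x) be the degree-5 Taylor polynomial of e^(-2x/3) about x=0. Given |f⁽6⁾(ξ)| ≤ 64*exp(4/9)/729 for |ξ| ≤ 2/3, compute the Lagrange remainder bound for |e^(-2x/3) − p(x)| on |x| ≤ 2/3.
256*exp(4/9)/23914845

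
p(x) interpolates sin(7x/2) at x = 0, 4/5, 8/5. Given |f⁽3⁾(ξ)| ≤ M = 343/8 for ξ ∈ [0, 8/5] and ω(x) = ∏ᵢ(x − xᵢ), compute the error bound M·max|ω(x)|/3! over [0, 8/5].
2744*sqrt(3)/3375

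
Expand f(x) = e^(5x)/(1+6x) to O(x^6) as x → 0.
1 - x + 37*x**2/2 - 541*x**3/6 + 13609*x**4/24 - 81029*x**5/24 + O(x**6)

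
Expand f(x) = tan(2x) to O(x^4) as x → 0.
2*x + 8*x**3/3 + O(x**4)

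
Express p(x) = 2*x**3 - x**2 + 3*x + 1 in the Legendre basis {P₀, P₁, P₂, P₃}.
(2/3)P₀ + (21/5)P₁ + (-2/3)P₂ + (4/5)P₃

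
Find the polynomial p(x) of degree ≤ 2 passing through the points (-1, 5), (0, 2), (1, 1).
x**2 - 2*x + 2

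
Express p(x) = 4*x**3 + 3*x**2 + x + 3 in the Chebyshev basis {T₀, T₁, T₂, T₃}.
(9/2)T₀ + (4)T₁ + (3/2)T₂ + T₃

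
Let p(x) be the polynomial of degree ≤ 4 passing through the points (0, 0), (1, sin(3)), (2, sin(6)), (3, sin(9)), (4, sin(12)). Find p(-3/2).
1485*sin(6)/64 - 385*sin(9)/32 - 693*sin(3)/32 + 315*sin(12)/128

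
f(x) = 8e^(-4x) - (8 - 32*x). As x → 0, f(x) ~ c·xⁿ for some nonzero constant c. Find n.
2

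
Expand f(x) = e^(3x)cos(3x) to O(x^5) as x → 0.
1 + 3*x - 9*x**3 - 27*x**4/2 + O(x**5)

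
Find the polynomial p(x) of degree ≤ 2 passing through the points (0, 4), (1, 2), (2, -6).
-3*x**2 + x + 4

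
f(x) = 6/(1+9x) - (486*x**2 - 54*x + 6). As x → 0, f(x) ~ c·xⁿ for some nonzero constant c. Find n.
3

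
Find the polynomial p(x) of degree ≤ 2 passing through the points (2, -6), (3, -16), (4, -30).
2 - 2*x**2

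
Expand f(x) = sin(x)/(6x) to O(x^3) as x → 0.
1/6 - x**2/36 + O(x**3)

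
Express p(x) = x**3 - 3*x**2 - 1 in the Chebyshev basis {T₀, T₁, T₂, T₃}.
(-5/2)T₀ + (3/4)T₁ + (-3/2)T₂ + (1/4)T₃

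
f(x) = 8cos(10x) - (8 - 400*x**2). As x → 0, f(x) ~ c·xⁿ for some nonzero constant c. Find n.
4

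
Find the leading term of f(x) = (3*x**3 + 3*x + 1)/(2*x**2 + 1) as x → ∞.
3*x/2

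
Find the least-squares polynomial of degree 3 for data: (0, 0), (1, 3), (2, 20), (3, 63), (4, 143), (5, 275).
-11/126 + (77/108)x + (67/126)x² + (223/108)x³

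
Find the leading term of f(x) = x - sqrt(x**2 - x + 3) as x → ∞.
1/2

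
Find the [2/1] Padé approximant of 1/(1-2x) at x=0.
1/(1 - 2*x)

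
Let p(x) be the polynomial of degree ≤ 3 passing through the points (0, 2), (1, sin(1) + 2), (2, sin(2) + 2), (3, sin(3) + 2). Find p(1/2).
-5*sin(2)/16 + sin(3)/16 + 15*sin(1)/16 + 2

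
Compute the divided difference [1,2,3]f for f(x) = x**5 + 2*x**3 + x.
102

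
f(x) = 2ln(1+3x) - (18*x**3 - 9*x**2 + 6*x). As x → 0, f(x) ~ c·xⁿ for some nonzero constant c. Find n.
4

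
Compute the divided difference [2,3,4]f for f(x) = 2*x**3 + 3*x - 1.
18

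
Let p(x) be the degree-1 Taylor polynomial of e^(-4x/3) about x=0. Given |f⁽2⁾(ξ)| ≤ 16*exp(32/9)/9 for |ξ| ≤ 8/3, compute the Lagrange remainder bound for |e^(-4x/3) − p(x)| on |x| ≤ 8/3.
512*exp(32/9)/81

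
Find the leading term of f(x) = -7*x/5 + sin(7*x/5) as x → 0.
-343*x**3/750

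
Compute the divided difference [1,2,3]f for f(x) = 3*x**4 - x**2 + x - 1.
74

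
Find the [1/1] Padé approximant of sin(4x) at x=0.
4*x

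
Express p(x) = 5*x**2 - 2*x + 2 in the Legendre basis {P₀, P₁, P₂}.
(11/3)P₀ + (-2)P₁ + (10/3)P₂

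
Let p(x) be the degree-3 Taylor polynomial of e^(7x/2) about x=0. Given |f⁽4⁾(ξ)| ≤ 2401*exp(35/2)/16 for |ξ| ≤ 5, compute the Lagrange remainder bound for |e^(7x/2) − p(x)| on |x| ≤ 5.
1500625*exp(35/2)/384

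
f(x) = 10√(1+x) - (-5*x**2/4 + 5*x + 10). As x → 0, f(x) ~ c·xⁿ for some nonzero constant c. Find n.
3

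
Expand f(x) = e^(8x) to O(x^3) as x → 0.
1 + 8*x + 32*x**2 + O(x**3)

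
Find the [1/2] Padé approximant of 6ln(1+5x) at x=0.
30*x/(-25*x**2/12 + 5*x/2 + 1)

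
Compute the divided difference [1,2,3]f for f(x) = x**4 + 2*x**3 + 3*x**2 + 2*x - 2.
40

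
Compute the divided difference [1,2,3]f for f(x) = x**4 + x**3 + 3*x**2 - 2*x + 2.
34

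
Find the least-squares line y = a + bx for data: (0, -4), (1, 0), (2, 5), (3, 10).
a = -43/10, b = 47/10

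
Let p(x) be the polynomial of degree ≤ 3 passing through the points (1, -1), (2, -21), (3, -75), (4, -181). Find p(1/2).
15/8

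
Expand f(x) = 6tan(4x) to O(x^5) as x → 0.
24*x + 128*x**3 + O(x**5)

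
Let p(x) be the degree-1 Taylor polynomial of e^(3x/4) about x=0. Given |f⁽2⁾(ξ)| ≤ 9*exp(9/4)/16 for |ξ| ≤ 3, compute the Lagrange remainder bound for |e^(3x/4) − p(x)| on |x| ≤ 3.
81*exp(9/4)/32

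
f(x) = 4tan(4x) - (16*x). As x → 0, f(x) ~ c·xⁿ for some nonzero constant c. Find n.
3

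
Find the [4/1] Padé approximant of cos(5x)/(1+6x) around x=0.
(625*x**4/24 - 25*x**2/2 + 1)/(6*x + 1)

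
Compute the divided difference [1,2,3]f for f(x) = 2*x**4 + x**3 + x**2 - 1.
57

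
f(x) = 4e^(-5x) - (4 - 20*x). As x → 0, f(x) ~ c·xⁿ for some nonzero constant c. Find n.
2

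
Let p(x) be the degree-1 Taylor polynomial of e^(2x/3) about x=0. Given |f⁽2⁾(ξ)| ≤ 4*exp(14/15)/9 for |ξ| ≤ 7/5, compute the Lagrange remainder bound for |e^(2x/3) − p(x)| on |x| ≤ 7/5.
98*exp(14/15)/225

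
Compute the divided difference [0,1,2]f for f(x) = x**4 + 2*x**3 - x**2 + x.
12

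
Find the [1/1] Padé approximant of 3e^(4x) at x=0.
(6*x + 3)/(1 - 2*x)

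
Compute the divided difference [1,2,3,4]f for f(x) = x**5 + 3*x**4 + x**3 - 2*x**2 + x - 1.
96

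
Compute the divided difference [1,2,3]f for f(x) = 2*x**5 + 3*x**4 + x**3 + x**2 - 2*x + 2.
262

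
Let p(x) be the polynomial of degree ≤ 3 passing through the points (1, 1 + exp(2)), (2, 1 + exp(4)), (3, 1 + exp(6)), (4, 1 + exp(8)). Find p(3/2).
-5*exp(6)/16 + 1 + 5*exp(2)/16 + 15*exp(4)/16 + exp(8)/16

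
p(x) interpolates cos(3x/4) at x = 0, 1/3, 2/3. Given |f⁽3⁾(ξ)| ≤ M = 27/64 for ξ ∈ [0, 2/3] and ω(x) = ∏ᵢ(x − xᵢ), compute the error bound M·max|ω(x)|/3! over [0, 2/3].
sqrt(3)/1728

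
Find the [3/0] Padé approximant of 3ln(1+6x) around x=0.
18*x*(12*x**2 - 3*x + 1)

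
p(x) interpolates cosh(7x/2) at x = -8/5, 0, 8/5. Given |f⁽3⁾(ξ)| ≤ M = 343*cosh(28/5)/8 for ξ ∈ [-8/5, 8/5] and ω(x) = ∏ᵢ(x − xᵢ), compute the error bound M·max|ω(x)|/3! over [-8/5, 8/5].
21952*sqrt(3)*cosh(28/5)/3375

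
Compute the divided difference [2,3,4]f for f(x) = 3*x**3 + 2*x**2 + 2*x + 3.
29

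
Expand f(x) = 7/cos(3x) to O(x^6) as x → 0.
7 + 63*x**2/2 + 945*x**4/8 + O(x**6)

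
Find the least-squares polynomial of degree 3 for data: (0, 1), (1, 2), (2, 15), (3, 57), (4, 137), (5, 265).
9/7 + (-163/42)x + (7/4)x² + (23/12)x³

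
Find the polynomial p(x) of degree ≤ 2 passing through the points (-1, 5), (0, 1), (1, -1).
x**2 - 3*x + 1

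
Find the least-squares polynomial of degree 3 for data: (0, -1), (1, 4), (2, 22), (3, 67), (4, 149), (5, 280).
-19/21 + (25/18)x + (26/21)x² + (35/18)x³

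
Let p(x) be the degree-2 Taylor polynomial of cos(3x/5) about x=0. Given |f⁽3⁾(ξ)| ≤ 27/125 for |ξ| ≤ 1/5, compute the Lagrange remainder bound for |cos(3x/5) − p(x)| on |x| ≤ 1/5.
9/31250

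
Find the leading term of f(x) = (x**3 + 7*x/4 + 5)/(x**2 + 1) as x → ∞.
x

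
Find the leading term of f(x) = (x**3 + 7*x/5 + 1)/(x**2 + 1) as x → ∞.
x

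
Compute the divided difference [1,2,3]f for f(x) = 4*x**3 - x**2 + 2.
23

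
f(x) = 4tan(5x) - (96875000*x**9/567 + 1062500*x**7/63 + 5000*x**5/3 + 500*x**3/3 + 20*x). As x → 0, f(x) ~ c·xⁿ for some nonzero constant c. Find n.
11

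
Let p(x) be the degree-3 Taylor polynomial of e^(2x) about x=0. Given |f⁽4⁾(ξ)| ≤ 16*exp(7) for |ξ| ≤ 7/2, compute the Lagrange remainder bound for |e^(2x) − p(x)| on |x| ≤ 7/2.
2401*exp(7)/24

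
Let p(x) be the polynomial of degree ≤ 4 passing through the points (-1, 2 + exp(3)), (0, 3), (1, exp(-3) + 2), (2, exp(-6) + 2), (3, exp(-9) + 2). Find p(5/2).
(-70*exp(6) + 35 + 140*exp(3) + (284 - 5*exp(3))*exp(9))*exp(-9)/128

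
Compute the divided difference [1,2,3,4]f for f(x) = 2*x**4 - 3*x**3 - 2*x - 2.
17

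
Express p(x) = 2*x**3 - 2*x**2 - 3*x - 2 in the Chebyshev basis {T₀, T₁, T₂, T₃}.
(-3)T₀ + (-3/2)T₁ - T₂ + (1/2)T₃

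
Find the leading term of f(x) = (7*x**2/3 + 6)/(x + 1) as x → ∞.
7*x/3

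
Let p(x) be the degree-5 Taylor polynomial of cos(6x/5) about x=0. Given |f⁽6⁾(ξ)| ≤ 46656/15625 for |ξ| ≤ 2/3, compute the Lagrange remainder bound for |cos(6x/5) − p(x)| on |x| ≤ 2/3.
256/703125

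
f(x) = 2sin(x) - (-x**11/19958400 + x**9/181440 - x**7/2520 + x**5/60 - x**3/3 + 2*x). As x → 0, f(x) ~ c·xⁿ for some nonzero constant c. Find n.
13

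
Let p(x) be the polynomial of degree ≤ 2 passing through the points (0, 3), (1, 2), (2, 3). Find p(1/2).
9/4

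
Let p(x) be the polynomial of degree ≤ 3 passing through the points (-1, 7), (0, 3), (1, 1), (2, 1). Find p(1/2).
7/4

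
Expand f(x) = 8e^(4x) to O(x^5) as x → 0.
8 + 32*x + 64*x**2 + 256*x**3/3 + 256*x**4/3 + O(x**5)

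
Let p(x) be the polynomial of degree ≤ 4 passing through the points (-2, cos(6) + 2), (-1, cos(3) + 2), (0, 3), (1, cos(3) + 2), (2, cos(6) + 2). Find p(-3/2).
21*cos(3)/16 + 15*cos(6)/64 + 93/64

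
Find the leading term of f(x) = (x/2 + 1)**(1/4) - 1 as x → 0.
x/8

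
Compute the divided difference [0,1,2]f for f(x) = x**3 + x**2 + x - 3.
4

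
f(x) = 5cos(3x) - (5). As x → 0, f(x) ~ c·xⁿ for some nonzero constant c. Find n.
2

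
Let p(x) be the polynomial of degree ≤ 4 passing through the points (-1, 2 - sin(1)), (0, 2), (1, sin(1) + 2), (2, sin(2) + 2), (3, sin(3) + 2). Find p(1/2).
-5*sin(2)/32 + 3*sin(3)/128 + 95*sin(1)/128 + 2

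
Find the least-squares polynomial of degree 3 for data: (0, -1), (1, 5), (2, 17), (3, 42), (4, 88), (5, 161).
-41/42 + (1331/252)x + (-23/42)x² + (43/36)x³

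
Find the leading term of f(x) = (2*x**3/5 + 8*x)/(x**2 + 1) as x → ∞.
2*x/5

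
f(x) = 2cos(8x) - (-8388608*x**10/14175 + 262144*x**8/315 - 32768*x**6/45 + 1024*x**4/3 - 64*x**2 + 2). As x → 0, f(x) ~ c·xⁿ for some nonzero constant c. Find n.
12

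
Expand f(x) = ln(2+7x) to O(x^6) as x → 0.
log(2) + 7*x/2 - 49*x**2/8 + 343*x**3/24 - 2401*x**4/64 + 16807*x**5/160 + O(x**6)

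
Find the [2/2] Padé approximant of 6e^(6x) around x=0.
(18*x**2 + 18*x + 6)/(3*x**2 - 3*x + 1)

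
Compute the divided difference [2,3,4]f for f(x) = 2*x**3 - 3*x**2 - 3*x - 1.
15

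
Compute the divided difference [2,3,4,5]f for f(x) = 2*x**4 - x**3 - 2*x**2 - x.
27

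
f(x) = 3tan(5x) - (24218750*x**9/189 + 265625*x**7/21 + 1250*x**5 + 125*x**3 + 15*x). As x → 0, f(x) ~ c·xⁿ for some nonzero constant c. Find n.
11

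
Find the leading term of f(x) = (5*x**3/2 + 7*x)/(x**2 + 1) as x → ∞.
5*x/2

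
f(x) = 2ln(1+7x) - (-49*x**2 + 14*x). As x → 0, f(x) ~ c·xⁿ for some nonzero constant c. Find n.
3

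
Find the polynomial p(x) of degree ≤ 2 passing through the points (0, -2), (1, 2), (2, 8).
x**2 + 3*x - 2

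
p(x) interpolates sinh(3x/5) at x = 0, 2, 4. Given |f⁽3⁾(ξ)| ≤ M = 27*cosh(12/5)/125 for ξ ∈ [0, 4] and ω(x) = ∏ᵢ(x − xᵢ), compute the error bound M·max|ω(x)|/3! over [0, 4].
8*sqrt(3)*cosh(12/5)/125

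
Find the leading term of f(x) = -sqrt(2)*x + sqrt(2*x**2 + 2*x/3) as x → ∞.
sqrt(2)/6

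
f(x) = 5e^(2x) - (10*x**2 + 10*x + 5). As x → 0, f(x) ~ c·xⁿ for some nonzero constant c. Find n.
3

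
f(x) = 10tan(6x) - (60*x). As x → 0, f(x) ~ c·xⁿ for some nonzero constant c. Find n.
3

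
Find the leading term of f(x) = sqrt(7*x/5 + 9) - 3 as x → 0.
7*x/30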